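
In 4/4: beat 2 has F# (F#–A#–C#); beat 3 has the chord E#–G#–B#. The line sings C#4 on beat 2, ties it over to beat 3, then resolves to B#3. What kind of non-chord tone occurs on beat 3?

The harmony at that moment is E# minor triad (E#, G#, B#); C#4 is not a chord tone.
It is held over (the same pitch as the preceding C#4) and left by step down to B#3.
Held over from the previous chord and resolving down by step — a suspension.

Suspension.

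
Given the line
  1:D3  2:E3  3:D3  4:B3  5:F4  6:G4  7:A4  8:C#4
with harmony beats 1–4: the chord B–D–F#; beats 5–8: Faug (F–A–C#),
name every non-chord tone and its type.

The harmony at that moment is B minor triad (B, D, F#); E3 is not a chord tone.
It is approached by step up from D3 and left by step down to D3.
Step away and step back to the same note — a neighbor tone (upper neighbor).
The harmony at that moment is F augmented triad (F, A, C#); G4 is not a chord tone.
It is approached by step up from F4 and left by step up to A4.
Step in, step out in the same direction — a passing tone.

E3 (beat 2) — neighbor tone; G4 (beat 6) — passing tone.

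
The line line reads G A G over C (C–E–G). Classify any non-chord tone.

A is a neighbor tone.

The harmony at that moment is C major triad (C, E, G); A is not a chord tone.
It is approached by step up from G and left by step down to G.
Step away and step back to the same note — a neighbor tone (upper neighbor).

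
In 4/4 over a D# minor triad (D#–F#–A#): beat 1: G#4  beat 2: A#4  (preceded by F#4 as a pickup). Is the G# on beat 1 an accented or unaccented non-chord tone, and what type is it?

The harmony at that moment is D# minor triad (D#, F#, A#); G#4 is not a chord tone.
It is approached by step up from F#4 and left by step up to A#4.
Step in, step out in the same direction — a passing tone.
It falls on the downbeat, so it is accented.

Accented passing tone.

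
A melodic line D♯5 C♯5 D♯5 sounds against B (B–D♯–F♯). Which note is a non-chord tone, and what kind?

C♯5 is a neighbor tone.

The harmony at that moment is B major triad (B, D♯, F♯); C♯5 is not a chord tone.
It is approached by step down from D♯5 and left by step up to D♯5.
Step away and step back to the same note — a neighbor tone (lower neighbor).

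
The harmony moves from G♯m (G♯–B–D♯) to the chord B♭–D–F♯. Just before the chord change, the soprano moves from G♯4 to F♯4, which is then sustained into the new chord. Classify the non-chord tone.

The harmony at that moment is G♯ minor triad (G♯, B, D♯); F♯4 is not a chord tone.
It is approached by step down from G♯4 and then sustained as the same pitch into the next harmony.
Arriving early and becoming a chord tone when the harmony changes — an anticipation.

F♯4 is an anticipation.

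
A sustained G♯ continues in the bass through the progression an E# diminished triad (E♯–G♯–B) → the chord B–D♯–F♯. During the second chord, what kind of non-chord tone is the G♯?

The harmony at that moment is B major triad (B, D♯, F♯); G♯ is not a chord tone.
It is held over (the same pitch as the preceding G♯) and then sustained as the same pitch into the next harmony.
Sustained through a change of harmony — a pedal tone.

Pedal tone (pedal point).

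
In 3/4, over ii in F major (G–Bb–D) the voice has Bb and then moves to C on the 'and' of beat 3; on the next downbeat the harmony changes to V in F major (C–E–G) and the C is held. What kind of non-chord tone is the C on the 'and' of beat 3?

Anticipation.

The harmony at that moment is G minor triad (G, Bb, D); C is not a chord tone.
It is approached by step up from Bb and then sustained as the same pitch into the next harmony.
Arriving early and becoming a chord tone when the harmony changes — an anticipation.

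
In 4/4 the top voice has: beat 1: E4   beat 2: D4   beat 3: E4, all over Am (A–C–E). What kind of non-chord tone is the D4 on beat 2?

The harmony at that moment is A minor triad (A, C, E); D4 is not a chord tone.
It is approached by step down from E4 and left by step up to E4.
Step away and step back to the same note — a neighbor tone (lower neighbor).

Lower neighbor tone.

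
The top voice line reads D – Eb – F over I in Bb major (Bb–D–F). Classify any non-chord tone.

Eb is a passing tone.

The harmony at that moment is Bb major triad (Bb, D, F); Eb is not a chord tone.
It is approached by step up from D and left by step up to F.
Step in, step out in the same direction — a passing tone.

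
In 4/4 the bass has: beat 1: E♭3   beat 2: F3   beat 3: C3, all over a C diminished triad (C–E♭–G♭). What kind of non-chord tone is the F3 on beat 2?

Escape tone.

The harmony at that moment is C diminished triad (C, E♭, G♭); F3 is not a chord tone.
It is approached by step up from E♭3 and left by leap down to C3.
Step in, leap out, on a weak beat — an escape tone.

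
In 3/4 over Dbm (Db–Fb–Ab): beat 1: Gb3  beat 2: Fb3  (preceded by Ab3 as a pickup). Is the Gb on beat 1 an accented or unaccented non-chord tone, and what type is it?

The harmony at that moment is Db minor triad (Db, Fb, Ab); Gb3 is not a chord tone.
It is approached by step down from Ab3 and left by step down to Fb3.
Step in, step out in the same direction — a passing tone.
It falls on the downbeat, so it is accented.

Accented passing tone.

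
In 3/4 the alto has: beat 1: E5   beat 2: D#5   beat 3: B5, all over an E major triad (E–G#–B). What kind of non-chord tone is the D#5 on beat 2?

Escape tone.

The harmony at that moment is E major triad (E, G#, B); D#5 is not a chord tone.
It is approached by step down from E5 and left by leap up to B5.
Step in, leap out, on a weak beat — an escape tone.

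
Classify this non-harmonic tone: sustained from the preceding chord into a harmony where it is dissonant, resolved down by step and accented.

Suspension.

Approach: by preparation — the pitch is first a chord tone, then held (tied or repeated) while the harmony changes under it. Departure: down by step. Metric position: strong.
A prepared dissonance that resolves downward by step — a suspension. (The same figure resolving upward would be a retardation.)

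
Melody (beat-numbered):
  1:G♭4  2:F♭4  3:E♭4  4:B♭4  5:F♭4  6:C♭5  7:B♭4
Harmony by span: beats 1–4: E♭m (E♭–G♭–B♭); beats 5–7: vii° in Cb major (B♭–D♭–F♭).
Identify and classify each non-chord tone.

The harmony at that moment is E♭ minor triad (E♭, G♭, B♭); F♭4 is not a chord tone.
It is approached by step down from G♭4 and left by step down to E♭4.
Step in, step out in the same direction — a passing tone.
The harmony at that moment is B♭ diminished triad (B♭, D♭, F♭); C♭5 is not a chord tone.
It is approached by leap up from F♭4 and left by step down to B♭4.
Leap in, step out — an appoggiatura.

F♭4 (beat 2) — passing tone; C♭5 (beat 6) — appoggiatura.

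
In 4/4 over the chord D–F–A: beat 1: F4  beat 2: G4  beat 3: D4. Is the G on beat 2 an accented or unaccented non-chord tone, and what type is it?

Unaccented escape tone.

The harmony at that moment is D minor triad (D, F, A); G4 is not a chord tone.
It is approached by step up from F4 and left by leap down to D4.
Step in, leap out — an escape tone.
It falls on a weak beat, so it is unaccented.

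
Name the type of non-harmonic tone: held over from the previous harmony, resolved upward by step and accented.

Approach: by preparation — the pitch is first a chord tone, then held (tied or repeated) while the harmony changes under it. Departure: up by step. Metric position: strong.
A prepared dissonance that resolves upward by step — a retardation. (The same figure resolving downward would be a suspension.)

Retardation.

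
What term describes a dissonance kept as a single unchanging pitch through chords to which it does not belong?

Approach: none. Departure: none — a single pitch is sustained while the chords change around it, passing through harmonies that do not contain it.
No melodic motion at all; the dissonance is created entirely by the moving harmonies against the stationary note — a pedal tone (pedal point).

Pedal tone.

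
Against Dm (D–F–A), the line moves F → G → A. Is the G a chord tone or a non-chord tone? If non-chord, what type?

The harmony at that moment is D minor triad (D, F, A); G is not a chord tone.
It is approached by step up from F and left by step up to A.
Step in, step out in the same direction — a passing tone.

Non-chord tone — a passing tone.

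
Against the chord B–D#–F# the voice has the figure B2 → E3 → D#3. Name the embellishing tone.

E3 is an appoggiatura.

The harmony at that moment is B major triad (B, D#, F#); E3 is not a chord tone.
It is approached by leap up from B2 and left by step down to D#3.
Leap in, step out — an appoggiatura.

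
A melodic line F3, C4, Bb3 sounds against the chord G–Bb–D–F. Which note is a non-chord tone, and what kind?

C4 is an appoggiatura.

The harmony at that moment is G minor seventh chord (G, Bb, D, F); C4 is not a chord tone.
It is approached by leap up from F3 and left by step down to Bb3.
Leap in, step out — an appoggiatura.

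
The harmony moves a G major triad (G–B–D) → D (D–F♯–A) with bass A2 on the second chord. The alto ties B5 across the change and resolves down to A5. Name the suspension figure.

At the second chord the bass is A2. The suspended B5 lies a ninth above the bass; after resolving down by step to A5, the interval above the bass becomes an octave.
Suspension figures are named by those two intervals: 9–8.

9–8 suspension.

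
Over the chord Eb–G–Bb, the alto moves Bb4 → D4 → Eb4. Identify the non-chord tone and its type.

D4 is an appoggiatura.

The harmony at that moment is Eb major triad (Eb, G, Bb); D4 is not a chord tone.
It is approached by leap down from Bb4 and left by step up to Eb4.
Leap in, step out — an appoggiatura.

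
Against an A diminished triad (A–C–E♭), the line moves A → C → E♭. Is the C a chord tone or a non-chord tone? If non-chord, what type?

Chord tone (the third of A diminished triad).

A diminished triad contains A, C, E♭; C is the third, so it is a chord tone.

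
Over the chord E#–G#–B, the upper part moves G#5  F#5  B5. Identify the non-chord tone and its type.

F#5 is an escape tone.

The harmony at that moment is E# diminished triad (E#, G#, B); F#5 is not a chord tone.
It is approached by step down from G#5 and left by leap up to B5.
Step in, leap out — an escape tone.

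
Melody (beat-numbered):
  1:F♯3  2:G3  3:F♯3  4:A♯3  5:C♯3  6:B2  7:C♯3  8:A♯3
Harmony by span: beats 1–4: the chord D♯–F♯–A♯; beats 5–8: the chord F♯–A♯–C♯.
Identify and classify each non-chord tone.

G3 (beat 2) — neighbor tone; B2 (beat 6) — neighbor tone.

The harmony at that moment is D♯ minor triad (D♯, F♯, A♯); G3 is not a chord tone.
It is approached by step up from F♯3 and left by step down to F♯3.
Step away and step back to the same note — a neighbor tone (upper neighbor).
The harmony at that moment is F♯ major triad (F♯, A♯, C♯); B2 is not a chord tone.
It is approached by step down from C♯3 and left by step up to C♯3.
Step away and step back to the same note — a neighbor tone (lower neighbor).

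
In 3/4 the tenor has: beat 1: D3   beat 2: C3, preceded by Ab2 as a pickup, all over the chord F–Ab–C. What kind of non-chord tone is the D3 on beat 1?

Appoggiatura.

The harmony at that moment is F minor triad (F, Ab, C); D3 is not a chord tone.
It is approached by leap up from Ab2 and left by step down to C3.
Leap in, step out, metrically accented — an appoggiatura.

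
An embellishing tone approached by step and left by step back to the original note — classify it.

Neighbor tone.

Approach: by step. Departure: by step in the opposite direction, back to the starting pitch.
Stepwise on both sides but reversing to return to the same chord tone — a neighbor tone. (Had it continued onward in the same direction it would be a passing tone instead.)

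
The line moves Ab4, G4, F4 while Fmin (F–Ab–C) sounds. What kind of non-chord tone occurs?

The harmony at that moment is F minor triad (F, Ab, C); G4 is not a chord tone.
It is approached by step down from Ab4 and left by step down to F4.
Step in, step out in the same direction — a passing tone.

G4 is a passing tone.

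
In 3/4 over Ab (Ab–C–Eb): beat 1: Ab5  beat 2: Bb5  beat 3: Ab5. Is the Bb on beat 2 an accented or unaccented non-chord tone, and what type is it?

The harmony at that moment is Ab major triad (Ab, C, Eb); Bb5 is not a chord tone.
It is approached by step up from Ab5 and left by step down to Ab5.
Step away and step back to the same note — a neighbor tone (upper neighbor).
It falls on a weak beat, so it is unaccented.

Unaccented neighbor tone.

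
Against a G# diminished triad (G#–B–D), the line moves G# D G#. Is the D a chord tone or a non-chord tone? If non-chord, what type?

Chord tone (the fifth of G# diminished triad).

G# diminished triad contains G#, B, D; D is the fifth, so it is a chord tone.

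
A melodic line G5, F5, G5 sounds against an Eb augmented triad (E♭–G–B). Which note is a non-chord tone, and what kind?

The harmony at that moment is E♭ augmented triad (E♭, G, B); F5 is not a chord tone.
It is approached by step down from G5 and left by step up to G5.
Step away and step back to the same note — a neighbor tone (lower neighbor).

F5 is a neighbor tone.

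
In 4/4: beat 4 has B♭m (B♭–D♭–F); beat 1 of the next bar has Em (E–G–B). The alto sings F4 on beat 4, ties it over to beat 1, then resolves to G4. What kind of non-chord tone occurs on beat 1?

The harmony at that moment is E minor triad (E, G, B); F4 is not a chord tone.
It is held over (the same pitch as the preceding F4) and left by step up to G4.
Held over from the previous chord and resolving up by step — a retardation.

Retardation.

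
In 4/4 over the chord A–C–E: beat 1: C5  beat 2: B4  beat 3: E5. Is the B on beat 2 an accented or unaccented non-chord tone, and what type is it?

Unaccented escape tone.

The harmony at that moment is A minor triad (A, C, E); B4 is not a chord tone.
It is approached by step down from C5 and left by leap up to E5.
Step in, leap out — an escape tone.
It falls on a weak beat, so it is unaccented.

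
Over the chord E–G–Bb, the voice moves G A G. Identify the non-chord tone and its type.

The harmony at that moment is E diminished triad (E, G, Bb); A is not a chord tone.
It is approached by step up from G and left by step down to G.
Step away and step back to the same note — a neighbor tone (upper neighbor).

A is a neighbor tone.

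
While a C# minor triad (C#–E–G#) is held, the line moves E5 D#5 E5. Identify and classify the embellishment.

D#5 is a neighbor tone.

The harmony at that moment is C# minor triad (C#, E, G#); D#5 is not a chord tone.
It is approached by step down from E5 and left by step up to E5.
Step away and step back to the same note — a neighbor tone (lower neighbor).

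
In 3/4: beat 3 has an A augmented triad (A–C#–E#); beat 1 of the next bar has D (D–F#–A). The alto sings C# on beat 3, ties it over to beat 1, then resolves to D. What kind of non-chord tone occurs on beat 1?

The harmony at that moment is D major triad (D, F#, A); C# is not a chord tone.
It is held over (the same pitch as the preceding C#) and left by step up to D.
Held over from the previous chord and resolving up by step — a retardation.

Retardation.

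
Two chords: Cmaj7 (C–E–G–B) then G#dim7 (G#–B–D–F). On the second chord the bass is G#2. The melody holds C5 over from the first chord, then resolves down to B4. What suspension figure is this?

4–3 suspension.

At the second chord the bass is G#2. The suspended C5 lies a fourth above the bass; after resolving down by step to B4, the interval above the bass becomes a third.
Suspension figures are named by those two intervals: 4–3.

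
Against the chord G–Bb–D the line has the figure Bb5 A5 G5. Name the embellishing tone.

A5 is a passing tone.

The harmony at that moment is G minor triad (G, Bb, D); A5 is not a chord tone.
It is approached by step down from Bb5 and left by step down to G5.
Step in, step out in the same direction — a passing tone.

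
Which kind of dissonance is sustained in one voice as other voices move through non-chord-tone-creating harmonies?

Pedal tone.

Approach: none. Departure: none — a single pitch is sustained while the chords change around it, passing through harmonies that do not contain it.
No melodic motion at all; the dissonance is created entirely by the moving harmonies against the stationary note — a pedal tone (pedal point).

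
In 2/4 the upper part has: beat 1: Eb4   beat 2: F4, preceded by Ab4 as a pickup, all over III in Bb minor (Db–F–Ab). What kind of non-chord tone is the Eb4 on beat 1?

The harmony at that moment is Db major triad (Db, F, Ab); Eb4 is not a chord tone.
It is approached by leap down from Ab4 and left by step up to F4.
Leap in, step out, metrically accented — an appoggiatura.

Appoggiatura.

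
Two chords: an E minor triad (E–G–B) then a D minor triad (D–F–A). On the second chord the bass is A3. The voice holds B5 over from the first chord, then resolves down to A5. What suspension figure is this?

9–8 suspension.

At the second chord the bass is A3. The suspended B5 lies a ninth above the bass; after resolving down by step to A5, the interval above the bass becomes an octave.
Suspension figures are named by those two intervals: 9–8.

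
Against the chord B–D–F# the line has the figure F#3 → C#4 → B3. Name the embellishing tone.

C#4 is an appoggiatura.

The harmony at that moment is B minor triad (B, D, F#); C#4 is not a chord tone.
It is approached by leap up from F#3 and left by step down to B3.
Leap in, step out — an appoggiatura.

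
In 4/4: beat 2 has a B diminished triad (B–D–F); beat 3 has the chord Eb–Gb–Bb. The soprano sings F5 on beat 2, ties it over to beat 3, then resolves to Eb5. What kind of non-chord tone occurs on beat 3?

The harmony at that moment is Eb minor triad (Eb, Gb, Bb); F5 is not a chord tone.
It is held over (the same pitch as the preceding F5) and left by step down to Eb5.
Held over from the previous chord and resolving down by step — a suspension.

Suspension.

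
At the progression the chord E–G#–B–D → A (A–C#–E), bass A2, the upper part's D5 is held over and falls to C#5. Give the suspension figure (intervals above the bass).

4–3 suspension.

At the second chord the bass is A2. The suspended D5 lies a fourth above the bass; after resolving down by step to C#5, the interval above the bass becomes a third.
Suspension figures are named by those two intervals: 4–3.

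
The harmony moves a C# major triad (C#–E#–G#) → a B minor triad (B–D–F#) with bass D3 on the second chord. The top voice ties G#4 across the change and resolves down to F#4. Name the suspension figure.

4–3 suspension.

At the second chord the bass is D3. The suspended G#4 lies a fourth above the bass; after resolving down by step to F#4, the interval above the bass becomes a third.
Suspension figures are named by those two intervals: 4–3.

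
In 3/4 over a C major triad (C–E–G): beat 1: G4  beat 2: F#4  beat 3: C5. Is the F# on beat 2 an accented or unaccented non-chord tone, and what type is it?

Unaccented escape tone.

The harmony at that moment is C major triad (C, E, G); F#4 is not a chord tone.
It is approached by step down from G4 and left by leap up to C5.
Step in, leap out — an escape tone.
It falls on a weak beat, so it is unaccented.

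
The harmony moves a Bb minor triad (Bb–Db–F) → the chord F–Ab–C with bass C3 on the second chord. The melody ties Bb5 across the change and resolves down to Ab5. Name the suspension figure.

At the second chord the bass is C3. The suspended Bb5 lies a seventh above the bass; after resolving down by step to Ab5, the interval above the bass becomes a sixth.
Suspension figures are named by those two intervals: 7–6.

7–6 suspension.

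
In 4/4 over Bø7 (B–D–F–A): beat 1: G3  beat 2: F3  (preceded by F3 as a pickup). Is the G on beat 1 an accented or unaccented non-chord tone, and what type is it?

The harmony at that moment is B half-diminished seventh chord (B, D, F, A); G3 is not a chord tone.
It is approached by step up from F3 and left by step down to F3.
Step away and step back to the same note — a neighbor tone (upper neighbor).
It falls on the downbeat, so it is accented.

Accented neighbor tone.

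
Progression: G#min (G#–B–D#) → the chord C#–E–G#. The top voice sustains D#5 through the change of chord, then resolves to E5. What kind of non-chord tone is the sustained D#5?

D#5 is a retardation.

The harmony at that moment is C# minor triad (C#, E, G#); D#5 is not a chord tone.
It is held over (the same pitch as the preceding D#5) and left by step up to E5.
Held over from the previous chord and resolving up by step — a retardation.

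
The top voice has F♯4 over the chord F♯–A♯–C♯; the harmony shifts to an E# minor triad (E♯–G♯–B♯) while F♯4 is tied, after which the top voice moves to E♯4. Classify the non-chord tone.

The harmony at that moment is E♯ minor triad (E♯, G♯, B♯); F♯4 is not a chord tone.
It is held over (the same pitch as the preceding F♯4) and left by step down to E♯4.
Held over from the previous chord and resolving down by step — a suspension.

F♯4 is a suspension.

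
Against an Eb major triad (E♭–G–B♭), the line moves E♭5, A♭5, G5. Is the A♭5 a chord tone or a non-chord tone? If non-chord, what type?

Non-chord tone — an appoggiatura.

The harmony at that moment is E♭ major triad (E♭, G, B♭); A♭5 is not a chord tone.
It is approached by leap up from E♭5 and left by step down to G5.
Leap in, step out — an appoggiatura.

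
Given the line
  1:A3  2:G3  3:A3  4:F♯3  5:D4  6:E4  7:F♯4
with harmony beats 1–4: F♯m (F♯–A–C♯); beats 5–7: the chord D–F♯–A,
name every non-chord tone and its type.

G3 (beat 2) — neighbor tone; E4 (beat 6) — passing tone.

The harmony at that moment is F♯ minor triad (F♯, A, C♯); G3 is not a chord tone.
It is approached by step down from A3 and left by step up to A3.
Step away and step back to the same note — a neighbor tone (lower neighbor).
The harmony at that moment is D major triad (D, F♯, A); E4 is not a chord tone.
It is approached by step up from D4 and left by step up to F♯4.
Step in, step out in the same direction — a passing tone.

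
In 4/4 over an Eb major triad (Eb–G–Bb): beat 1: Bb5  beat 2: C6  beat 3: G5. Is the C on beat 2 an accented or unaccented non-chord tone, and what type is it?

Unaccented escape tone.

The harmony at that moment is Eb major triad (Eb, G, Bb); C6 is not a chord tone.
It is approached by step up from Bb5 and left by leap down to G5.
Step in, leap out — an escape tone.
It falls on a weak beat, so it is unaccented.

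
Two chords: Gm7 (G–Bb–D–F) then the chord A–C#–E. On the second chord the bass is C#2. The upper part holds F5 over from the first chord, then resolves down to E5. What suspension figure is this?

At the second chord the bass is C#2. The suspended F5 lies a fourth above the bass; after resolving down by step to E5, the interval above the bass becomes a third.
Suspension figures are named by those two intervals: 4–3.

4–3 suspension.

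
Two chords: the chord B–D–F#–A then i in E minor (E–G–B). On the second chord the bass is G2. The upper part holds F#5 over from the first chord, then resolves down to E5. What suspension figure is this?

7–6 suspension.

At the second chord the bass is G2. The suspended F#5 lies a seventh above the bass; after resolving down by step to E5, the interval above the bass becomes a sixth.
Suspension figures are named by those two intervals: 7–6.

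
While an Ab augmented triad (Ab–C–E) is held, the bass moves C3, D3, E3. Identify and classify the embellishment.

D3 is a passing tone.

The harmony at that moment is Ab augmented triad (Ab, C, E); D3 is not a chord tone.
It is approached by step up from C3 and left by step up to E3.
Step in, step out in the same direction — a passing tone.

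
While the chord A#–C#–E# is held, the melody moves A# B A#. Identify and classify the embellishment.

B is a neighbor tone.

The harmony at that moment is A# minor triad (A#, C#, E#); B is not a chord tone.
It is approached by step up from A# and left by step down to A#.
Step away and step back to the same note — a neighbor tone (upper neighbor).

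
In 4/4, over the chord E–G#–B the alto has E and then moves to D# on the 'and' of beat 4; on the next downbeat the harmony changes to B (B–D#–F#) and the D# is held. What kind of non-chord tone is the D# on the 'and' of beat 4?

The harmony at that moment is E major triad (E, G#, B); D# is not a chord tone.
It is approached by step down from E and then sustained as the same pitch into the next harmony.
Arriving early and becoming a chord tone when the harmony changes — an anticipation.

Anticipation.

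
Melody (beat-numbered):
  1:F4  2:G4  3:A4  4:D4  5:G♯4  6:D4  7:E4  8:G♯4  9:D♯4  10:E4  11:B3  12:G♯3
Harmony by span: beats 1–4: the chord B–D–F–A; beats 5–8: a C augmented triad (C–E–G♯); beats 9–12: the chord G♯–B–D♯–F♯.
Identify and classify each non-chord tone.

The harmony at that moment is B half-diminished seventh chord (B, D, F, A); G4 is not a chord tone.
It is approached by step up from F4 and left by step up to A4.
Step in, step out in the same direction — a passing tone.
The harmony at that moment is C augmented triad (C, E, G♯); D4 is not a chord tone.
It is approached by leap down from G♯4 and left by step up to E4.
Leap in, step out — an appoggiatura.
The harmony at that moment is G♯ minor seventh chord (G♯, B, D♯, F♯); E4 is not a chord tone.
It is approached by step up from D♯4 and left by leap down to B3.
Step in, leap out — an escape tone.

G4 (beat 2) — passing tone; D4 (beat 6) — appoggiatura; E4 (beat 10) — escape tone.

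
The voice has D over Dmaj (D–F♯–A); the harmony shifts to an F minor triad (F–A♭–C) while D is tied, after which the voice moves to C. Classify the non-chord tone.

The harmony at that moment is F minor triad (F, A♭, C); D is not a chord tone.
It is held over (the same pitch as the preceding D) and left by step down to C.
Held over from the previous chord and resolving down by step — a suspension.

D is a suspension.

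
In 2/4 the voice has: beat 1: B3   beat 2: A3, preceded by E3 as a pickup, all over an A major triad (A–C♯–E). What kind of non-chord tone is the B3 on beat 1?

The harmony at that moment is A major triad (A, C♯, E); B3 is not a chord tone.
It is approached by leap up from E3 and left by step down to A3.
Leap in, step out, metrically accented — an appoggiatura.

Appoggiatura.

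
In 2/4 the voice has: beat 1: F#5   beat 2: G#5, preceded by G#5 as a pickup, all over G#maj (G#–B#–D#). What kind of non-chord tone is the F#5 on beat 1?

The harmony at that moment is G# major triad (G#, B#, D#); F#5 is not a chord tone.
It is approached by step down from G#5 and left by step up to G#5.
Step away and step back to the same note — a neighbor tone (lower neighbor).

Lower neighbor tone.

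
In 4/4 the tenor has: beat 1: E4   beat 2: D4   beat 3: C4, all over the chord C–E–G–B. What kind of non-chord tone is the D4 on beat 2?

Passing tone.

The harmony at that moment is C major seventh chord (C, E, G, B); D4 is not a chord tone.
It is approached by step down from E4 and left by step down to C4.
Step in, step out in the same direction — a passing tone.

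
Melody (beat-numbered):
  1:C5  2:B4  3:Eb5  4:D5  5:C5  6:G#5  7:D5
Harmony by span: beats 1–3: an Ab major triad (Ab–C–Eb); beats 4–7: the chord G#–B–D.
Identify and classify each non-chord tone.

B4 (beat 2) — escape tone; C5 (beat 5) — escape tone.

The harmony at that moment is Ab major triad (Ab, C, Eb); B4 is not a chord tone.
It is approached by step down from C5 and left by leap up to Eb5.
Step in, leap out — an escape tone.
The harmony at that moment is G# diminished triad (G#, B, D); C5 is not a chord tone.
It is approached by step down from D5 and left by leap up to G#5.
Step in, leap out — an escape tone.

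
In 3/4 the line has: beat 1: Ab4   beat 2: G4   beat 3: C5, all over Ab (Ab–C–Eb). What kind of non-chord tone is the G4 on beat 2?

Escape tone.

The harmony at that moment is Ab major triad (Ab, C, Eb); G4 is not a chord tone.
It is approached by step down from Ab4 and left by leap up to C5.
Step in, leap out, on a weak beat — an escape tone.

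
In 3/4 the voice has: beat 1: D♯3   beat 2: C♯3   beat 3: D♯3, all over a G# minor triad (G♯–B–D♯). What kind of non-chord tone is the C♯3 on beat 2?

The harmony at that moment is G♯ minor triad (G♯, B, D♯); C♯3 is not a chord tone.
It is approached by step down from D♯3 and left by step up to D♯3.
Step away and step back to the same note — a neighbor tone (lower neighbor).

Lower neighbor tone.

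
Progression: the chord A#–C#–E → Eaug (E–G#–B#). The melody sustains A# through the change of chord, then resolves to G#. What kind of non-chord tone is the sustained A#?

A# is a suspension.

The harmony at that moment is E augmented triad (E, G#, B#); A# is not a chord tone.
It is held over (the same pitch as the preceding A#) and left by step down to G#.
Held over from the previous chord and resolving down by step — a suspension.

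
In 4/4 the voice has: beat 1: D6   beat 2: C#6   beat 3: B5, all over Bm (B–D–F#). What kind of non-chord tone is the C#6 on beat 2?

The harmony at that moment is B minor triad (B, D, F#); C#6 is not a chord tone.
It is approached by step down from D6 and left by step down to B5.
Step in, step out in the same direction — a passing tone.

Passing tone.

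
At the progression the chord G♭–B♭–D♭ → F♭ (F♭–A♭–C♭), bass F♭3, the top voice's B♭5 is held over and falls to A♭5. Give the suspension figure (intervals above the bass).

At the second chord the bass is F♭3. The suspended B♭5 lies a fourth above the bass; after resolving down by step to A♭5, the interval above the bass becomes a third.
Suspension figures are named by those two intervals: 4–3.

4–3 suspension.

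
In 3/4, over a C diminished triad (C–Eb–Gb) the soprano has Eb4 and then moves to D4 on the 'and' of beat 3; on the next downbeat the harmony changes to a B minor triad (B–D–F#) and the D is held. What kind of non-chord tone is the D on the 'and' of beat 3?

The harmony at that moment is C diminished triad (C, Eb, Gb); D4 is not a chord tone.
It is approached by step down from Eb4 and then sustained as the same pitch into the next harmony.
Arriving early and becoming a chord tone when the harmony changes — an anticipation.

Anticipation.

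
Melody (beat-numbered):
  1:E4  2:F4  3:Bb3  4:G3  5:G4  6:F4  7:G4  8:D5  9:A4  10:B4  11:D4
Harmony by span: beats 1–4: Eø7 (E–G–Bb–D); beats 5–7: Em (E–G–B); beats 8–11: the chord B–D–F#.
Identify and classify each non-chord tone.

The harmony at that moment is E half-diminished seventh chord (E, G, Bb, D); F4 is not a chord tone.
It is approached by step up from E4 and left by leap down to Bb3.
Step in, leap out — an escape tone.
The harmony at that moment is E minor triad (E, G, B); F4 is not a chord tone.
It is approached by step down from G4 and left by step up to G4.
Step away and step back to the same note — a neighbor tone (lower neighbor).
The harmony at that moment is B minor triad (B, D, F#); A4 is not a chord tone.
It is approached by leap down from D5 and left by step up to B4.
Leap in, step out — an appoggiatura.

F4 (beat 2) — escape tone; F4 (beat 6) — neighbor tone; A4 (beat 9) — appoggiatura.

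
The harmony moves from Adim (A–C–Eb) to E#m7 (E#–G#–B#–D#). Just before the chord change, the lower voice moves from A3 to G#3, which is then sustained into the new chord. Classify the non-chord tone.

G#3 is an anticipation.

The harmony at that moment is A diminished triad (A, C, Eb); G#3 is not a chord tone.
It is approached by step down from A3 and then sustained as the same pitch into the next harmony.
Arriving early and becoming a chord tone when the harmony changes — an anticipation.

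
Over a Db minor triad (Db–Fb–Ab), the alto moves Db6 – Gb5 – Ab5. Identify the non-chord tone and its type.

Gb5 is an appoggiatura.

The harmony at that moment is Db minor triad (Db, Fb, Ab); Gb5 is not a chord tone.
It is approached by leap down from Db6 and left by step up to Ab5.
Leap in, step out — an appoggiatura.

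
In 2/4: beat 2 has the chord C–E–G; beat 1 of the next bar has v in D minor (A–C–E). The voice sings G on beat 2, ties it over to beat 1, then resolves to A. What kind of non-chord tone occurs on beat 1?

The harmony at that moment is A minor triad (A, C, E); G is not a chord tone.
It is held over (the same pitch as the preceding G) and left by step up to A.
Held over from the previous chord and resolving up by step — a retardation.

Retardation.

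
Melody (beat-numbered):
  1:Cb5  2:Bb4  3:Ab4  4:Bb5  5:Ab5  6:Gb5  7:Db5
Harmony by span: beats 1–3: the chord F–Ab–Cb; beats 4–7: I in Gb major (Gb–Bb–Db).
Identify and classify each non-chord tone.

Bb4 (beat 2) — passing tone; Ab5 (beat 5) — passing tone.

The harmony at that moment is F diminished triad (F, Ab, Cb); Bb4 is not a chord tone.
It is approached by step down from Cb5 and left by step down to Ab4.
Step in, step out in the same direction — a passing tone.
The harmony at that moment is Gb major triad (Gb, Bb, Db); Ab5 is not a chord tone.
It is approached by step down from Bb5 and left by step down to Gb5.
Step in, step out in the same direction — a passing tone.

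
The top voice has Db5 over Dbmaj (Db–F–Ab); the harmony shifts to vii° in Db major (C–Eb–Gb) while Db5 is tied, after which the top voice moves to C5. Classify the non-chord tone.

The harmony at that moment is C diminished triad (C, Eb, Gb); Db5 is not a chord tone.
It is held over (the same pitch as the preceding Db5) and left by step down to C5.
Held over from the previous chord and resolving down by step — a suspension.

Db5 is a suspension.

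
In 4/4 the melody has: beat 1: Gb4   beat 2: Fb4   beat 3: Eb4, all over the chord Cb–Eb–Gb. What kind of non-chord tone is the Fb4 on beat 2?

The harmony at that moment is Cb major triad (Cb, Eb, Gb); Fb4 is not a chord tone.
It is approached by step down from Gb4 and left by step down to Eb4.
Step in, step out in the same direction — a passing tone.

Passing tone.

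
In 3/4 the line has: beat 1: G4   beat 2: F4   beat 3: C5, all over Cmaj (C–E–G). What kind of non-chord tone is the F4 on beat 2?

The harmony at that moment is C major triad (C, E, G); F4 is not a chord tone.
It is approached by step down from G4 and left by leap up to C5.
Step in, leap out, on a weak beat — an escape tone.

Escape tone.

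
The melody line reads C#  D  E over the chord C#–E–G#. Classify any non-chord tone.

The harmony at that moment is C# minor triad (C#, E, G#); D is not a chord tone.
It is approached by step up from C# and left by step up to E.
Step in, step out in the same direction — a passing tone.

D is a passing tone.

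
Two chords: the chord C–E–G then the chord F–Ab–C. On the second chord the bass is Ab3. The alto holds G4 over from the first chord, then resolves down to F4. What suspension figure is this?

At the second chord the bass is Ab3. The suspended G4 lies a seventh above the bass; after resolving down by step to F4, the interval above the bass becomes a sixth.
Suspension figures are named by those two intervals: 7–6.

7–6 suspension.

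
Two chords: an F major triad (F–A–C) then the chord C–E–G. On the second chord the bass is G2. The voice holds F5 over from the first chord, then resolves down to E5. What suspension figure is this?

At the second chord the bass is G2. The suspended F5 lies a seventh above the bass; after resolving down by step to E5, the interval above the bass becomes a sixth.
Suspension figures are named by those two intervals: 7–6.

7–6 suspension.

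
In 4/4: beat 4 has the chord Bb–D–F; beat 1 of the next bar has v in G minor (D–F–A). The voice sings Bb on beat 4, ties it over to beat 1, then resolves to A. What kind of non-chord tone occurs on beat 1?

Suspension.

The harmony at that moment is D minor triad (D, F, A); Bb is not a chord tone.
It is held over (the same pitch as the preceding Bb) and left by step down to A.
Held over from the previous chord and resolving down by step — a suspension.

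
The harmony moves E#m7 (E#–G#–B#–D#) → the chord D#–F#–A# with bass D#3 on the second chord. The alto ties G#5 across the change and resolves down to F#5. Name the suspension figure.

At the second chord the bass is D#3. The suspended G#5 lies a fourth above the bass; after resolving down by step to F#5, the interval above the bass becomes a third.
Suspension figures are named by those two intervals: 4–3.

4–3 suspension.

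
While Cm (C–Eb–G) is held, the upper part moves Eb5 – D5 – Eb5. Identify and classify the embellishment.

D5 is a neighbor tone.

The harmony at that moment is C minor triad (C, Eb, G); D5 is not a chord tone.
It is approached by step down from Eb5 and left by step up to Eb5.
Step away and step back to the same note — a neighbor tone (lower neighbor).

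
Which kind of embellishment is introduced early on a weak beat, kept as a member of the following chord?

Anticipation.

Approach: ahead of the chord change (typically by step), so it is dissonant against the current harmony. Departure: none — the same pitch is restated or held and is a chord tone of the new harmony.
Dissonant first, consonant once the harmony catches up: the note simply arrives early — an anticipation. (The reverse timing, consonant first and dissonant after the change, would be a suspension or retardation.)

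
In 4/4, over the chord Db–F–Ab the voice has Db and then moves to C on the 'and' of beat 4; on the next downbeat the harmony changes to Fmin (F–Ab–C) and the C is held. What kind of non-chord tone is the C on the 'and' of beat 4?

The harmony at that moment is Db major triad (Db, F, Ab); C is not a chord tone.
It is approached by step down from Db and then sustained as the same pitch into the next harmony.
Arriving early and becoming a chord tone when the harmony changes — an anticipation.

Anticipation.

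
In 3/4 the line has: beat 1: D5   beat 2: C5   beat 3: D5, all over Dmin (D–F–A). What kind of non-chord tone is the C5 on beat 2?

The harmony at that moment is D minor triad (D, F, A); C5 is not a chord tone.
It is approached by step down from D5 and left by step up to D5.
Step away and step back to the same note — a neighbor tone (lower neighbor).

Lower neighbor tone.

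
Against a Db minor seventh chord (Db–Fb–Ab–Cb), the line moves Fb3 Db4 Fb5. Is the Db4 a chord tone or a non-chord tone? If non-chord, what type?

Db minor seventh chord contains Db, Fb, Ab, Cb; Db is the root, so it is a chord tone.

Chord tone (the root of Db minor seventh chord).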